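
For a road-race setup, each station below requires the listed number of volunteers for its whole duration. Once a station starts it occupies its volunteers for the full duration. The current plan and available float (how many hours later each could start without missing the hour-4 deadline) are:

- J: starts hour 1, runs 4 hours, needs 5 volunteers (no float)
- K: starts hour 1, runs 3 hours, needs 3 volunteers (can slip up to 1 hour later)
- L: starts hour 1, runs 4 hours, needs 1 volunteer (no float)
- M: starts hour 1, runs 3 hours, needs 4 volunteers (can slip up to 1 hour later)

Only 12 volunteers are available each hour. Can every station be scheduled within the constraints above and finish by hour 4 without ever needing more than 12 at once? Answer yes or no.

The minimum achievable peak is 13; 12 < 13, so no feasible schedule stays within the cap.

no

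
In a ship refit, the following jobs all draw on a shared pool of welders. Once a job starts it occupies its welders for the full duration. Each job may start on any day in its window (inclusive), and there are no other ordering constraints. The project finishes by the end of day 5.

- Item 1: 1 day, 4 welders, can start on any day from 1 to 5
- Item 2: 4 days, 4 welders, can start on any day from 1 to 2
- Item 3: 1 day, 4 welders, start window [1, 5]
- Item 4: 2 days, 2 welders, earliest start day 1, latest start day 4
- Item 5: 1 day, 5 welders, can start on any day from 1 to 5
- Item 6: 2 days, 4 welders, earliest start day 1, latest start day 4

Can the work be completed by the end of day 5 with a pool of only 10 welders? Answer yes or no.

Schedule Item 1@1, Item 2@1, Item 3@2, Item 4@1, Item 5@3, Item 6@4: d1:10  d2:10  d3:9  d4:8  d5:4 — peak 10 ≤ 10.

yes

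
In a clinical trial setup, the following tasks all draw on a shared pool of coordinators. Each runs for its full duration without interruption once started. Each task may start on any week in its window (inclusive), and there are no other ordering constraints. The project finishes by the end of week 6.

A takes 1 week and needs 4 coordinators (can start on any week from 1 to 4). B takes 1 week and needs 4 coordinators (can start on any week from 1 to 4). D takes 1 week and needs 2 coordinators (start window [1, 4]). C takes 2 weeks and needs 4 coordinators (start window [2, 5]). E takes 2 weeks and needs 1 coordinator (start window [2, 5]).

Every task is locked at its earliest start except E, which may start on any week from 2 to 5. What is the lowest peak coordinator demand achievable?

E@2: w1:10  w2:5  w3:5  w4:0  w5:0  w6:0 → peak 10
E@3: w1:10  w2:4  w3:5  w4:1  w5:0  w6:0 → peak 10
E@4: w1:10  w2:4  w3:4  w4:1  w5:1  w6:0 → peak 10
E@5: w1:10  w2:4  w3:4  w4:0  w5:1  w6:1 → peak 10
Best is E@2, peak 10.

10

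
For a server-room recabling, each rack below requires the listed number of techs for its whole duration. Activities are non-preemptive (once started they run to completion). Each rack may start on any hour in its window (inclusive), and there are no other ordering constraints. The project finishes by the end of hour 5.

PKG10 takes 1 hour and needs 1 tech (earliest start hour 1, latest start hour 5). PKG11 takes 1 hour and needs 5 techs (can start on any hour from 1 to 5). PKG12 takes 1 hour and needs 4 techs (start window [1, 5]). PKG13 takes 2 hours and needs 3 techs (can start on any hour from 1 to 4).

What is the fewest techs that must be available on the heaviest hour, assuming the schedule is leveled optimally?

Early-start (PKG10@1, PKG11@1, PKG12@1, PKG13@1) gives peak 13: h1:13  h2:3  h3:0  h4:0  h5:0.
Shift PKG11→2, PKG13→3.
Schedule PKG10@1, PKG11@2, PKG12@1, PKG13@3: h1:5  h2:5  h3:3  h4:3  h5:0 — peak 5.

5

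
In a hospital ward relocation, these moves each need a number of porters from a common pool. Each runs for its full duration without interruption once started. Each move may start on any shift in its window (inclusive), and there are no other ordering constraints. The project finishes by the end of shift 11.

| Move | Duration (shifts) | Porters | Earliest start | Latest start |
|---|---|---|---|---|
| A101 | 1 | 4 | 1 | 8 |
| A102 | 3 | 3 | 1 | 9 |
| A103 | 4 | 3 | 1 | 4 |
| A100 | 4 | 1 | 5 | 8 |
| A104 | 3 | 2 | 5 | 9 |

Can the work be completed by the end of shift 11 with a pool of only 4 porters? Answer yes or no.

Schedule A101@1, A102@6, A103@2, A100@5, A104@9: s1:4  s2:3  s3:3  s4:3  s5:4  s6:4  s7:4  s8:4  s9:2  s10:2  s11:2 — peak 4 ≤ 4.

yes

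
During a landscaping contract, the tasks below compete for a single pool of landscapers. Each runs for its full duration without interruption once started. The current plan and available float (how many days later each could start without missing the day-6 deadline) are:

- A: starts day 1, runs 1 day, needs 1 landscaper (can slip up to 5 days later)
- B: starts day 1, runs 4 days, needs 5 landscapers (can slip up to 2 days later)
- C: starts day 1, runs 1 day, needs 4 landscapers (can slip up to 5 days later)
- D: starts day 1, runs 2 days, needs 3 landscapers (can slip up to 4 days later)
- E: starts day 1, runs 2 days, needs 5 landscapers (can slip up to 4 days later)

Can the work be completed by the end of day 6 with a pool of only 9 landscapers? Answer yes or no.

yes

Schedule A@1, B@1, C@2, D@3, E@5: d1:6  d2:9  d3:8  d4:8  d5:5  d6:5 — peak 9 ≤ 9.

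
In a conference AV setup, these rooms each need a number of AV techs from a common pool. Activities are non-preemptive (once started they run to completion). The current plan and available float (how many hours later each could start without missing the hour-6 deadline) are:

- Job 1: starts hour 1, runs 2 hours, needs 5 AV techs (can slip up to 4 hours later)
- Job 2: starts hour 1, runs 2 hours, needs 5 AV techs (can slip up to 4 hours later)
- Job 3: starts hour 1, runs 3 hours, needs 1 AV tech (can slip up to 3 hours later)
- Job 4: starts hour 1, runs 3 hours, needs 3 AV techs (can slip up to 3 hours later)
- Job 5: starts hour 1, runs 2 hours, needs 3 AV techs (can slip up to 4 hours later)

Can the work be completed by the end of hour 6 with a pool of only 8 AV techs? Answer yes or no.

yes

Schedule Job 1@1, Job 2@3, Job 3@1, Job 4@4, Job 5@5: h1:6  h2:6  h3:6  h4:8  h5:6  h6:6 — peak 8 ≤ 8.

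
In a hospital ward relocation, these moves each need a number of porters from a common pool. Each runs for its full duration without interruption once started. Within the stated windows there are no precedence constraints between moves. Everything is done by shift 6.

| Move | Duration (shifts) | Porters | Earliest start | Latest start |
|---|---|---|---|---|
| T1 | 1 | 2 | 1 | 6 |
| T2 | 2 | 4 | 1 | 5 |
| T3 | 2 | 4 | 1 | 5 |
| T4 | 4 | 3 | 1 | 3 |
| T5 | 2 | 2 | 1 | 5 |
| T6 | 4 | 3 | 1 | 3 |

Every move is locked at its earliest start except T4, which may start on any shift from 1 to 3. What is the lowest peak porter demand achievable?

15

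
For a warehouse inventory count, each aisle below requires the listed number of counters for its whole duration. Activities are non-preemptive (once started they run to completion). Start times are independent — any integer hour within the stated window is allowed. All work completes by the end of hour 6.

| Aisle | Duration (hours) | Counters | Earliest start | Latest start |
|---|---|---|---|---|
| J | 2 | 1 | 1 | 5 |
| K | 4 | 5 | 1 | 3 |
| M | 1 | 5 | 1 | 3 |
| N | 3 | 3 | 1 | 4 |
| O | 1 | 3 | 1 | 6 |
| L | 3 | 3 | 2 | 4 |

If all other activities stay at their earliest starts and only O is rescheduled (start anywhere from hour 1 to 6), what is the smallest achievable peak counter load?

14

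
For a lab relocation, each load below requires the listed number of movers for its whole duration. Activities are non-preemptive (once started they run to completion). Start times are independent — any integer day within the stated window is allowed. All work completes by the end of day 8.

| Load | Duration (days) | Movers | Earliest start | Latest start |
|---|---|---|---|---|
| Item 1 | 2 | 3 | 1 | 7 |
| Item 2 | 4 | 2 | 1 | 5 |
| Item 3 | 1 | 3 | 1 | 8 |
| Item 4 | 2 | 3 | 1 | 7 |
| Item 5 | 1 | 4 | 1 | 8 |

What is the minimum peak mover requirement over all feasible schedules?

5

Early-start (Item 1@1, Item 2@1, Item 3@1, Item 4@1, Item 5@1) gives peak 15: d1:15  d2:8  d3:2  d4:2  d5:0  d6:0  d7:0  d8:0.
Shift Item 3→3, Item 4→4, Item 5→6.
Schedule Item 1@1, Item 2@1, Item 3@3, Item 4@4, Item 5@6: d1:5  d2:5  d3:5  d4:5  d5:3  d6:4  d7:0  d8:0 — peak 5.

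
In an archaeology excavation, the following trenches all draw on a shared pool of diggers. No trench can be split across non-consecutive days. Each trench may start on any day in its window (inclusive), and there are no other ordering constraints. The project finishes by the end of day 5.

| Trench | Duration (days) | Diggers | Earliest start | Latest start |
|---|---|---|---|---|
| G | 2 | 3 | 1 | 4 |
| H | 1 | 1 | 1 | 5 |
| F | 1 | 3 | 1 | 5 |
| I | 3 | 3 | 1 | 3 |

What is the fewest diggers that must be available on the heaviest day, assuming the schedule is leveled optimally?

Early-start (G@1, H@1, F@1, I@1) gives peak 10: d1:10  d2:6  d3:3  d4:0  d5:0.
Shift F→2, I→3.
Schedule G@1, H@1, F@2, I@3: d1:4  d2:6  d3:3  d4:3  d5:3 — peak 6.

6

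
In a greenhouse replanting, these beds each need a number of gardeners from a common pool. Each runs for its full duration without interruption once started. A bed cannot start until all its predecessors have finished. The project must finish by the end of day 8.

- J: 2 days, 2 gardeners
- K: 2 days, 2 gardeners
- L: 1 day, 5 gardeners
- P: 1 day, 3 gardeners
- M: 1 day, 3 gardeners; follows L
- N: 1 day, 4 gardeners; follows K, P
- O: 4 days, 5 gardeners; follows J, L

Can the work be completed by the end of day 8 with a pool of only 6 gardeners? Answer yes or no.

no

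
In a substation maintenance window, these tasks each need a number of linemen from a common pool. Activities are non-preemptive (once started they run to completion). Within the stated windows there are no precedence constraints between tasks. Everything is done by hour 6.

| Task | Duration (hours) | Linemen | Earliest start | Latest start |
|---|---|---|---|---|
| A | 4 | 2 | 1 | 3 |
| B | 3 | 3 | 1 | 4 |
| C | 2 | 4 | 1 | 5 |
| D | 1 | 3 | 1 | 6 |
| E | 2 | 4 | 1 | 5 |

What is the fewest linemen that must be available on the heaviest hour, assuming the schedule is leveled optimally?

7

Early-start (A@1, B@1, C@1, D@1, E@1) gives peak 16: h1:16  h2:13  h3:5  h4:2  h5:0  h6:0.
Shift B→3, D→6, E→5.
Schedule A@1, B@3, C@1, D@6, E@5: h1:6  h2:6  h3:5  h4:5  h5:7  h6:7 — peak 7.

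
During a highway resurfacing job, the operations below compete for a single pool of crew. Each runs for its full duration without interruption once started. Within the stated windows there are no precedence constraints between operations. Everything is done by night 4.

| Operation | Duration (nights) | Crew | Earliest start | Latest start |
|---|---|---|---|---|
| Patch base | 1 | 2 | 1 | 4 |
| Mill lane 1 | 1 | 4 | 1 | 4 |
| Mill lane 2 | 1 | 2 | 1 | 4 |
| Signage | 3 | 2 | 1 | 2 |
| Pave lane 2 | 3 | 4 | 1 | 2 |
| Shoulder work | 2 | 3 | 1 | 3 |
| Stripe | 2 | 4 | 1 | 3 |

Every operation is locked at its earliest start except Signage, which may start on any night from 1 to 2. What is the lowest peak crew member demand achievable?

Signage@1: n1:21  n2:13  n3:6  n4:0 → peak 21
Signage@2: n1:19  n2:13  n3:6  n4:2 → peak 19
Best is Signage@2, peak 19.

19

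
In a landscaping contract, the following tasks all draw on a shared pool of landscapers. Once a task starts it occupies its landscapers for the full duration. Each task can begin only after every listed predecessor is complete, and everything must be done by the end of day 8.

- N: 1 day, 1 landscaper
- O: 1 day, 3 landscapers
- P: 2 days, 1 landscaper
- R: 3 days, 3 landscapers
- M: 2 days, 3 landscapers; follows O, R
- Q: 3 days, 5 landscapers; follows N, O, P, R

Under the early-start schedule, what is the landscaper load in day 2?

4

At early start, day 2 has: P, R.
Demand: 1 + 3 = 4.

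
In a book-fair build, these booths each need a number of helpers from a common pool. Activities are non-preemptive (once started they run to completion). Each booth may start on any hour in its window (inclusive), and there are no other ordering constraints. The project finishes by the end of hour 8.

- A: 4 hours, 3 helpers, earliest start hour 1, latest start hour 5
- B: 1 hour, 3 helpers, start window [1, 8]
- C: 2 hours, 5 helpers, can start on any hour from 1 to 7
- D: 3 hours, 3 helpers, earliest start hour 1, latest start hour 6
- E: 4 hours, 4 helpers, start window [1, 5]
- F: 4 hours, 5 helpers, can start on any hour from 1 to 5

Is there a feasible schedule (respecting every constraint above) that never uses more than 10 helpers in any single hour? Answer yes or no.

Schedule A@1, B@1, C@5, D@2, E@1, F@5: h1:10  h2:10  h3:10  h4:10  h5:10  h6:10  h7:5  h8:5 — peak 10 ≤ 10.

yes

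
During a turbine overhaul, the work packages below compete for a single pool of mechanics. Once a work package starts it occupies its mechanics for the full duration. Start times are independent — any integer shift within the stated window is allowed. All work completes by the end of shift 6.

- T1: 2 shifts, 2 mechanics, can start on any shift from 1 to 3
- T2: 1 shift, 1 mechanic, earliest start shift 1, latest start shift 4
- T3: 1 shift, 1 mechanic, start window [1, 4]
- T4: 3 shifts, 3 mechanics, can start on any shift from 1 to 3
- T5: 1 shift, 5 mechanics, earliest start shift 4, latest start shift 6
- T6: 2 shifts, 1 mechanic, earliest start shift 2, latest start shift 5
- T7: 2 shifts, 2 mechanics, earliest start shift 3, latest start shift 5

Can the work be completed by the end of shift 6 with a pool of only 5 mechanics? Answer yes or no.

yes

Schedule T1@1, T2@1, T3@1, T4@3, T5@6, T6@2, T7@4: s1:4  s2:3  s3:4  s4:5  s5:5  s6:5 — peak 5 ≤ 5.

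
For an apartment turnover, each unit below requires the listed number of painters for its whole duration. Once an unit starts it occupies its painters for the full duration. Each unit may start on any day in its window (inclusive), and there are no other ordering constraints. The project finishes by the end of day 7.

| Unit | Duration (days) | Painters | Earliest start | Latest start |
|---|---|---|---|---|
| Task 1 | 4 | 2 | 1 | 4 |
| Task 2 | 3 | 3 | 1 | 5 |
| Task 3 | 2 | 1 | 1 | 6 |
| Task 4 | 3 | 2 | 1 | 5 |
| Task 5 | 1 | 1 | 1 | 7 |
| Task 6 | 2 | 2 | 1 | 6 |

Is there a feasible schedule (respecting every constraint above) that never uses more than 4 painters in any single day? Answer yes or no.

no

Total painter-days = 30; over 7 days the average is 30/7 > 4, so some day must exceed 4.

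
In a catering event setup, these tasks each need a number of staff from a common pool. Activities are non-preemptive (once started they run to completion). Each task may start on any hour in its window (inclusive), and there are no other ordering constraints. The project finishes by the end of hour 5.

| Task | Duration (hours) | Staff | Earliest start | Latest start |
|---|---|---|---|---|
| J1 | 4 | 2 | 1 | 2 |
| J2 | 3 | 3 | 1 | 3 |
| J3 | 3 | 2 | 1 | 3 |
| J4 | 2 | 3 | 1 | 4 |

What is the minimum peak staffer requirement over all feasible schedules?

Early-start (J1@1, J2@1, J3@1, J4@1) gives peak 10: h1:10  h2:10  h3:7  h4:2  h5:0.
Shift J4→4.
Schedule J1@1, J2@1, J3@1, J4@4: h1:7  h2:7  h3:7  h4:5  h5:3 — peak 7.

7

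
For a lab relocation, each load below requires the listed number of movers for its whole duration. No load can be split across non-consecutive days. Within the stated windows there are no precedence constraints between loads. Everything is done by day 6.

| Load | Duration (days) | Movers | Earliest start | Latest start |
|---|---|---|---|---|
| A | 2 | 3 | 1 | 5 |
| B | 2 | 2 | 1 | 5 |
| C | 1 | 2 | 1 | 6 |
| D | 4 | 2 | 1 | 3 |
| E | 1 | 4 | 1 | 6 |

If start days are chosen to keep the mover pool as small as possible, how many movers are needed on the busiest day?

5

Early-start (A@1, B@1, C@1, D@1, E@1) gives peak 13: d1:13  d2:7  d3:2  d4:2  d5:0  d6:0.
Shift B→3, D→2, E→6.
Schedule A@1, B@3, C@1, D@2, E@6: d1:5  d2:5  d3:4  d4:4  d5:2  d6:4 — peak 5.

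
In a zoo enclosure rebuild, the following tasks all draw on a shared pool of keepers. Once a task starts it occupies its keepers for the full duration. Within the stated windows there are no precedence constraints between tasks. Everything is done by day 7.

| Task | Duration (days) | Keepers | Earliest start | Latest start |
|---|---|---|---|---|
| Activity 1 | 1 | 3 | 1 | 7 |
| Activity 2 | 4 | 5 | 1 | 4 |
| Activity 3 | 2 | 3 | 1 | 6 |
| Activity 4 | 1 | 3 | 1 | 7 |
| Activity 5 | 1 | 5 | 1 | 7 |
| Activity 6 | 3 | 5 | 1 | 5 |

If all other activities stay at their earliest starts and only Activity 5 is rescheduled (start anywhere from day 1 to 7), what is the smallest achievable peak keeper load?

Activity 5@1: d1:24  d2:13  d3:10  d4:5  d5:0  d6:0  d7:0 → peak 24
Activity 5@2: d1:19  d2:18  d3:10  d4:5  d5:0  d6:0  d7:0 → peak 19
Activity 5@3: d1:19  d2:13  d3:15  d4:5  d5:0  d6:0  d7:0 → peak 19
Activity 5@4: d1:19  d2:13  d3:10  d4:10  d5:0  d6:0  d7:0 → peak 19
Activity 5@5: d1:19  d2:13  d3:10  d4:5  d5:5  d6:0  d7:0 → peak 19
Activity 5@6: d1:19  d2:13  d3:10  d4:5  d5:0  d6:5  d7:0 → peak 19
Activity 5@7: d1:19  d2:13  d3:10  d4:5  d5:0  d6:0  d7:5 → peak 19
Best is Activity 5@2, peak 19.

19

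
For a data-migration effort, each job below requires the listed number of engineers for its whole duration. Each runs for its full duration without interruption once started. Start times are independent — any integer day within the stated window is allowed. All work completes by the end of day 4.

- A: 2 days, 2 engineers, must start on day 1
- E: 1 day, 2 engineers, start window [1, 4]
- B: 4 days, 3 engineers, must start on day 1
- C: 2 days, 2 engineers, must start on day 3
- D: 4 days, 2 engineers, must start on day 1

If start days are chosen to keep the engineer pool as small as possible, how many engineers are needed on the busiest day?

9

Schedule A@1, E@1, B@1, C@3, D@1: d1:9  d2:7  d3:7  d4:7 — peak 9.
No arrangement of the 4 feasible schedules does better.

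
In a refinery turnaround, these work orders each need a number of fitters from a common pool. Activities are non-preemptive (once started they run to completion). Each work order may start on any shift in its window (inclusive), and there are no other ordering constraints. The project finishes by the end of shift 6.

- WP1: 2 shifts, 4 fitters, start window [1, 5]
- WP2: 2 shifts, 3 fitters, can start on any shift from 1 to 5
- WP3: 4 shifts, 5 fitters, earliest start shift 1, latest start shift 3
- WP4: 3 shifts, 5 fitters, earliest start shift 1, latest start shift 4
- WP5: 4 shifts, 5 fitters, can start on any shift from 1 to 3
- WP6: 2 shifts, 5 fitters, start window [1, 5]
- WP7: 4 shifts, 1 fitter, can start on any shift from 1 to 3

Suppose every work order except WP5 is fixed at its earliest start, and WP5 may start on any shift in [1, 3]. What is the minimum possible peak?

23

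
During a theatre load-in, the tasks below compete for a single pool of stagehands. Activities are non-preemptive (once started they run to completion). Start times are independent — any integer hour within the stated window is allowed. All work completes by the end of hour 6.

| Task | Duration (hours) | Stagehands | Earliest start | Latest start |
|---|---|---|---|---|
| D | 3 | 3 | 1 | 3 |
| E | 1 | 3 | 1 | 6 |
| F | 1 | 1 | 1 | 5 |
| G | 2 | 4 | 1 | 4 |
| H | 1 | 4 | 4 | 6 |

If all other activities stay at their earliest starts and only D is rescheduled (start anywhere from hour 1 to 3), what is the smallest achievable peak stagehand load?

8

D@1: h1:11  h2:7  h3:3  h4:4  h5:0  h6:0 → peak 11
D@2: h1:8  h2:7  h3:3  h4:7  h5:0  h6:0 → peak 8
D@3: h1:8  h2:4  h3:3  h4:7  h5:3  h6:0 → peak 8
Best is D@2, peak 8.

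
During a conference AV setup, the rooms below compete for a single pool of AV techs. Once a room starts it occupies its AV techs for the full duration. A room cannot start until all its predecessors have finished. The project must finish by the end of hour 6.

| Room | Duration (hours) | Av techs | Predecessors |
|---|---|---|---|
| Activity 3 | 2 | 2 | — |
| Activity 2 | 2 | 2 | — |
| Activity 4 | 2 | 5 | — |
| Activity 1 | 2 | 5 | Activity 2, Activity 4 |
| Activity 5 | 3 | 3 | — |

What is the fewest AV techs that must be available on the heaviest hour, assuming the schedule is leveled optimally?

Early-start (Activity 3@1, Activity 2@1, Activity 4@1, Activity 1@3, Activity 5@1) gives peak 12: h1:12  h2:12  h3:8  h4:5  h5:0  h6:0.
Shift Activity 4→3, Activity 1→5.
Schedule Activity 3@1, Activity 2@1, Activity 4@3, Activity 1@5, Activity 5@1: h1:7  h2:7  h3:8  h4:5  h5:5  h6:5 — peak 8.

8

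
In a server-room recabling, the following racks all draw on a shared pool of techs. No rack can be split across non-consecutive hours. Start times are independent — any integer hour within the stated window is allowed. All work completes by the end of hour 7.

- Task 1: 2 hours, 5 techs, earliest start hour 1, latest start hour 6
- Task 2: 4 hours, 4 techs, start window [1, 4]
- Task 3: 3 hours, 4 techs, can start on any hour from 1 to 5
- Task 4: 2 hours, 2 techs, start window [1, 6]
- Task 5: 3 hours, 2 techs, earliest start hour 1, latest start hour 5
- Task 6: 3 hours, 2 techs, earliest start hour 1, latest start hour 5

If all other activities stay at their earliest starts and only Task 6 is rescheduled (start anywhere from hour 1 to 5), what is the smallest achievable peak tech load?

17

Task 6@1: h1:19  h2:19  h3:12  h4:4  h5:0  h6:0  h7:0 → peak 19
Task 6@2: h1:17  h2:19  h3:12  h4:6  h5:0  h6:0  h7:0 → peak 19
Task 6@3: h1:17  h2:17  h3:12  h4:6  h5:2  h6:0  h7:0 → peak 17
Task 6@4: h1:17  h2:17  h3:10  h4:6  h5:2  h6:2  h7:0 → peak 17
Task 6@5: h1:17  h2:17  h3:10  h4:4  h5:2  h6:2  h7:2 → peak 17
Best is Task 6@3, peak 17.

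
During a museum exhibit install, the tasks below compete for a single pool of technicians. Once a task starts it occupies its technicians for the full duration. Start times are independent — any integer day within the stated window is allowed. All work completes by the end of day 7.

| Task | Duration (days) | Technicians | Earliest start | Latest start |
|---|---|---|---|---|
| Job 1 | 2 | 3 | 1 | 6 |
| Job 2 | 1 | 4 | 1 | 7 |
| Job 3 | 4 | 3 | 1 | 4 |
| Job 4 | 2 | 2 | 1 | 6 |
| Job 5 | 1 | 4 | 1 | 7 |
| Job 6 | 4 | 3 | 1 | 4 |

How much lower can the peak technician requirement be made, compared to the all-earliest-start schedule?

12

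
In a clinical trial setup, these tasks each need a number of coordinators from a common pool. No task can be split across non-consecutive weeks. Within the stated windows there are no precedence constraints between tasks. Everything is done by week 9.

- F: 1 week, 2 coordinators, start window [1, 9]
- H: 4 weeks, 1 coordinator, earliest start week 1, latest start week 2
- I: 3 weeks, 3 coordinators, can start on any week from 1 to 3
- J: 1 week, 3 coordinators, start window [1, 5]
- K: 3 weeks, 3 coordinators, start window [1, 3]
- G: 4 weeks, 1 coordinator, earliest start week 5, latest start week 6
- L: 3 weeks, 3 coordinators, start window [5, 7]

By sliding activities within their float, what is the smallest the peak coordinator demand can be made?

Early-start (F@1, H@1, I@1, J@1, K@1, G@5, L@5) gives peak 12: w1:12  w2:7  w3:7  w4:1  w5:4  w6:4  w7:4  w8:1  w9:0.
Shift J→2, K→3.
Schedule F@1, H@1, I@1, J@2, K@3, G@5, L@5: w1:6  w2:7  w3:7  w4:4  w5:7  w6:4  w7:4  w8:1  w9:0 — peak 7.

7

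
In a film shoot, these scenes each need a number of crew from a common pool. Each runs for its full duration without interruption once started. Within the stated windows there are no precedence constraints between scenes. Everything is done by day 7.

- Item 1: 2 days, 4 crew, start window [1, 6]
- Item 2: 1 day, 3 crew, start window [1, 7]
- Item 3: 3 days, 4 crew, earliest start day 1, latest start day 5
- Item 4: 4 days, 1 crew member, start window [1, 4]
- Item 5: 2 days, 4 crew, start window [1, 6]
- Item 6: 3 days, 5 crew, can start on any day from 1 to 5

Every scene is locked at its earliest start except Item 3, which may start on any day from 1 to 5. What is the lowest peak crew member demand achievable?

17

Item 3@1: d1:21  d2:18  d3:10  d4:1  d5:0  d6:0  d7:0 → peak 21
Item 3@2: d1:17  d2:18  d3:10  d4:5  d5:0  d6:0  d7:0 → peak 18
Item 3@3: d1:17  d2:14  d3:10  d4:5  d5:4  d6:0  d7:0 → peak 17
Item 3@4: d1:17  d2:14  d3:6  d4:5  d5:4  d6:4  d7:0 → peak 17
Item 3@5: d1:17  d2:14  d3:6  d4:1  d5:4  d6:4  d7:4 → peak 17
Best is Item 3@3, peak 17.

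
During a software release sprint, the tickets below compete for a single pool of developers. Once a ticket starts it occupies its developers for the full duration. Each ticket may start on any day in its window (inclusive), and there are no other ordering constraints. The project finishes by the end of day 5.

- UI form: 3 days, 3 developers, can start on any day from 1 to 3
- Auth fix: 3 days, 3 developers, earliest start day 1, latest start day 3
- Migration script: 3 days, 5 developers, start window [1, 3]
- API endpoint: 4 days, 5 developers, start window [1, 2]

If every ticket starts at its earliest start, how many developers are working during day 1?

16

At early start, day 1 has: UI form, Auth fix, Migration script, API endpoint.
Demand: 3 + 3 + 5 + 5 = 16.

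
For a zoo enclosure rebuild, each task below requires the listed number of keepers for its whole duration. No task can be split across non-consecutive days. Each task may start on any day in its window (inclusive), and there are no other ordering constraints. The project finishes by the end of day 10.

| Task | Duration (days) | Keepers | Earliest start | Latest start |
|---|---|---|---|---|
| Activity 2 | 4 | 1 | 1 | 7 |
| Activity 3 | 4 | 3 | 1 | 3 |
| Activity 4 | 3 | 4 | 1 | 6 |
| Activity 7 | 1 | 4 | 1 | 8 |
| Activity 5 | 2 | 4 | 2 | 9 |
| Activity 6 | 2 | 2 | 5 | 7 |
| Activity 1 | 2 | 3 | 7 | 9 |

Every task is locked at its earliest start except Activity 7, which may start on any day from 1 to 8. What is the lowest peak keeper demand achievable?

12

Activity 7@1: d1:12  d2:12  d3:12  d4:4  d5:2  d6:2  d7:3  d8:3  d9:0  d10:0 → peak 12
Activity 7@2: d1:8  d2:16  d3:12  d4:4  d5:2  d6:2  d7:3  d8:3  d9:0  d10:0 → peak 16
Activity 7@3: d1:8  d2:12  d3:16  d4:4  d5:2  d6:2  d7:3  d8:3  d9:0  d10:0 → peak 16
Activity 7@4: d1:8  d2:12  d3:12  d4:8  d5:2  d6:2  d7:3  d8:3  d9:0  d10:0 → peak 12
Activity 7@5: d1:8  d2:12  d3:12  d4:4  d5:6  d6:2  d7:3  d8:3  d9:0  d10:0 → peak 12
Activity 7@6: d1:8  d2:12  d3:12  d4:4  d5:2  d6:6  d7:3  d8:3  d9:0  d10:0 → peak 12
Activity 7@7: d1:8  d2:12  d3:12  d4:4  d5:2  d6:2  d7:7  d8:3  d9:0  d10:0 → peak 12
Activity 7@8: d1:8  d2:12  d3:12  d4:4  d5:2  d6:2  d7:3  d8:7  d9:0  d10:0 → peak 12
Best is Activity 7@1, peak 12.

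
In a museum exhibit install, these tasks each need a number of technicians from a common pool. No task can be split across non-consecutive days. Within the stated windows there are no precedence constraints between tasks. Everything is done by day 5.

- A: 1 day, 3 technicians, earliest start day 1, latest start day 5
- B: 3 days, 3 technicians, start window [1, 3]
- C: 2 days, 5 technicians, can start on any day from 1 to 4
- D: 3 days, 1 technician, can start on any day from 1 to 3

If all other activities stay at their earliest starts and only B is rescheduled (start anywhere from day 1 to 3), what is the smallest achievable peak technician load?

B@1: d1:12  d2:9  d3:4  d4:0  d5:0 → peak 12
B@2: d1:9  d2:9  d3:4  d4:3  d5:0 → peak 9
B@3: d1:9  d2:6  d3:4  d4:3  d5:3 → peak 9
Best is B@2, peak 9.

9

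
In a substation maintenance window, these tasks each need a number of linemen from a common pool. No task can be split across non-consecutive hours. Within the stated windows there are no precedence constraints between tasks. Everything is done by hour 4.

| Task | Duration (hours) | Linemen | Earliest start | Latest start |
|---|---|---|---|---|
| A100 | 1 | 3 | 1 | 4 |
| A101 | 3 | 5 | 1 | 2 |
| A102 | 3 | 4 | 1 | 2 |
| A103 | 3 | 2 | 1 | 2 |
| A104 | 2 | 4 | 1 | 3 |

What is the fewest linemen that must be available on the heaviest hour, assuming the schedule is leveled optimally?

Early-start (A100@1, A101@1, A102@1, A103@1, A104@1) gives peak 18: h1:18  h2:15  h3:11  h4:0.
Shift A104→2.
Schedule A100@1, A101@1, A102@1, A103@1, A104@2: h1:14  h2:15  h3:15  h4:0 — peak 15.

15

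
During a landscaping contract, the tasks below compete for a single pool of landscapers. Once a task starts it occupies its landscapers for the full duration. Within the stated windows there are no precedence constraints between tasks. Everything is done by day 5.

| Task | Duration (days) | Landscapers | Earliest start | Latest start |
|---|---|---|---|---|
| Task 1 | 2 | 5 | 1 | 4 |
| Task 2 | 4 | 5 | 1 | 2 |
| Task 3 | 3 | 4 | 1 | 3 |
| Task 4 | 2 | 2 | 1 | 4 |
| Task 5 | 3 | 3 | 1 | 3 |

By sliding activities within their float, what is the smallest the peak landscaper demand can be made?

Early-start (Task 1@1, Task 2@1, Task 3@1, Task 4@1, Task 5@1) gives peak 19: d1:19  d2:19  d3:12  d4:5  d5:0.
Shift Task 3→3, Task 5→3.
Schedule Task 1@1, Task 2@1, Task 3@3, Task 4@1, Task 5@3: d1:12  d2:12  d3:12  d4:12  d5:7 — peak 12.

12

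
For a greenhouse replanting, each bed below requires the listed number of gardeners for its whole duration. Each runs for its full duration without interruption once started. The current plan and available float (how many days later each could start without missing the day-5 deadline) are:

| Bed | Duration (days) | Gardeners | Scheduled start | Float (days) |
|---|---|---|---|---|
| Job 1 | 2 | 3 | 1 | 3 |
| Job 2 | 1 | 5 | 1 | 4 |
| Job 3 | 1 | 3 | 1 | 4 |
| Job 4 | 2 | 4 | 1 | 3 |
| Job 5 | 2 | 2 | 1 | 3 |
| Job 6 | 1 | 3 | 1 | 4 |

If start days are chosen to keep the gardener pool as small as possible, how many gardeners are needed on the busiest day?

6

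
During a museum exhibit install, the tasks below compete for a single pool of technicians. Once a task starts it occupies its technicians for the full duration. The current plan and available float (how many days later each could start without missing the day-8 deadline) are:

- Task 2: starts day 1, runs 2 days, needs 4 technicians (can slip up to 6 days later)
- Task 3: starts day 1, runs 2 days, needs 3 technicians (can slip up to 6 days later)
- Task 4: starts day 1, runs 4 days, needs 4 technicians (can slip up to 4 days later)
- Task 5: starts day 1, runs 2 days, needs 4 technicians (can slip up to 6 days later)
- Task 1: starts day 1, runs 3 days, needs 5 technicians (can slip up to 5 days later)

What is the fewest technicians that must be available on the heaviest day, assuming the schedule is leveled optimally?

8

Early-start (Task 2@1, Task 3@1, Task 4@1, Task 5@1, Task 1@1) gives peak 20: d1:20  d2:20  d3:9  d4:4  d5:0  d6:0  d7:0  d8:0.
Shift Task 3→5, Task 5→3, Task 1→5.
Schedule Task 2@1, Task 3@5, Task 4@1, Task 5@3, Task 1@5: d1:8  d2:8  d3:8  d4:8  d5:8  d6:8  d7:5  d8:0 — peak 8.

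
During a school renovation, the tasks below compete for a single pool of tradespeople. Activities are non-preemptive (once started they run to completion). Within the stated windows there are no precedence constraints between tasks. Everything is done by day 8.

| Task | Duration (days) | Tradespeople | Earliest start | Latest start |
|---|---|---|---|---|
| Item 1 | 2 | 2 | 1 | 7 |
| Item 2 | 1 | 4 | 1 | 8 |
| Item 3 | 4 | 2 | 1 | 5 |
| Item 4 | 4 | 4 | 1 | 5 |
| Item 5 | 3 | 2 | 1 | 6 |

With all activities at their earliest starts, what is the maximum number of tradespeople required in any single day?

14

Early-start schedule: Item 1@1, Item 2@1, Item 3@1, Item 4@1, Item 5@1.
Load per day: day 1: 14, day 2: 10, day 3: 8, day 4: 6, day 5: 0, day 6: 0, day 7: 0, day 8: 0.
Peak is 14.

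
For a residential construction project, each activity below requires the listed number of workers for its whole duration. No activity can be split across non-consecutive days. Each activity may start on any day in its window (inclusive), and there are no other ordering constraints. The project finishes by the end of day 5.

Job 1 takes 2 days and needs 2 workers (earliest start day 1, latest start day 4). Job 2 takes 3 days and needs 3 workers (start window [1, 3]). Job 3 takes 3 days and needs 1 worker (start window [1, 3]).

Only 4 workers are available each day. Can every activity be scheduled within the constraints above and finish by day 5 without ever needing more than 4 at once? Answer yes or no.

yes

Schedule Job 1@1, Job 2@3, Job 3@1: d1:3  d2:3  d3:4  d4:3  d5:3 — peak 4 ≤ 4.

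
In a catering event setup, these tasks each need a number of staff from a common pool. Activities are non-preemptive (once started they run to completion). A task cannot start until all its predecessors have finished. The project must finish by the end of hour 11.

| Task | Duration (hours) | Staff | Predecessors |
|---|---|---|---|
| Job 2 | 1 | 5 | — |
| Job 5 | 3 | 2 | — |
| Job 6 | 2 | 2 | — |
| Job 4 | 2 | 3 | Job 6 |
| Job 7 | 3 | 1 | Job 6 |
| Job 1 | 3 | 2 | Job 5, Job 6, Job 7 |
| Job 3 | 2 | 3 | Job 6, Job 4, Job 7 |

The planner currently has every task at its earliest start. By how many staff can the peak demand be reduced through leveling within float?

Early-start peak: h1:9  h2:4  h3:6  h4:4  h5:1  h6:5  h7:5  h8:2  h9:0  h10:0  h11:0 ⇒ 9.
Leveled (Job 2@1, Job 5@2, Job 6@2, Job 4@4, Job 7@5, Job 1@8, Job 3@8): h1:5  h2:4  h3:4  h4:5  h5:4  h6:1  h7:1  h8:5  h9:5  h10:2  h11:0 ⇒ 5.
Reduction 9 − 5 = 4.

4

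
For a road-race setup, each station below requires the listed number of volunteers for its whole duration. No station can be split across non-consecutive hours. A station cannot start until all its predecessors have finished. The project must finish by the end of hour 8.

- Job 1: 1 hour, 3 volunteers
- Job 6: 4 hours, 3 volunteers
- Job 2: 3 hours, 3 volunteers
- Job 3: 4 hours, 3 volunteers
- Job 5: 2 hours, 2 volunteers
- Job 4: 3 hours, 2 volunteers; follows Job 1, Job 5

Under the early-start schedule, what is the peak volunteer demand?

Early-start schedule: Job 1@1, Job 6@1, Job 2@1, Job 3@1, Job 5@1, Job 4@3.
Load per hour: hour 1: 14, hour 2: 11, hour 3: 11, hour 4: 8, hour 5: 2, hour 6: 0, hour 7: 0, hour 8: 0.
Peak is 14.

14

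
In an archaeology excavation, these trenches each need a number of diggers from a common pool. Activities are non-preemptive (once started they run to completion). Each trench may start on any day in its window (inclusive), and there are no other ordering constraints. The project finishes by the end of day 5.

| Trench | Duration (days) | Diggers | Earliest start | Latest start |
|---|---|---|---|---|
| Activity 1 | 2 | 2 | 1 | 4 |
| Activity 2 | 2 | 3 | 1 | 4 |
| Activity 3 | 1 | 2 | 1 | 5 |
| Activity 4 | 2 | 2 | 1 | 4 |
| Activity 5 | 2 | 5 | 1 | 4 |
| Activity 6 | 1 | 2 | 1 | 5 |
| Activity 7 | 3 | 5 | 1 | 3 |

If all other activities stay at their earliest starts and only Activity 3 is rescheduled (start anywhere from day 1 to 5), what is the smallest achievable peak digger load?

Activity 3@1: d1:21  d2:17  d3:5  d4:0  d5:0 → peak 21
Activity 3@2: d1:19  d2:19  d3:5  d4:0  d5:0 → peak 19
Activity 3@3: d1:19  d2:17  d3:7  d4:0  d5:0 → peak 19
Activity 3@4: d1:19  d2:17  d3:5  d4:2  d5:0 → peak 19
Activity 3@5: d1:19  d2:17  d3:5  d4:0  d5:2 → peak 19
Best is Activity 3@2, peak 19.

19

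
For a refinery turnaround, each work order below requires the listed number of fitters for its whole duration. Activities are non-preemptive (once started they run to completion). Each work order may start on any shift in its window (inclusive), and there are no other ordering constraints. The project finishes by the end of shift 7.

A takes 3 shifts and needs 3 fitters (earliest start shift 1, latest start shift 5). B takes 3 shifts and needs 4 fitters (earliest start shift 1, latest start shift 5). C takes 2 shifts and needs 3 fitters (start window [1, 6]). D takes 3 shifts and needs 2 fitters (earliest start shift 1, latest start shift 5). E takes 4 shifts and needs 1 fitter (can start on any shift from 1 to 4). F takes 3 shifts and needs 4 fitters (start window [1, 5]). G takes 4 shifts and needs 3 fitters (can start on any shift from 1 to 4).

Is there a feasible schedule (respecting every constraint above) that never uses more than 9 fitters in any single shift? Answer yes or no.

The minimum achievable peak is 10; 9 < 10, so no feasible schedule stays within the cap.

no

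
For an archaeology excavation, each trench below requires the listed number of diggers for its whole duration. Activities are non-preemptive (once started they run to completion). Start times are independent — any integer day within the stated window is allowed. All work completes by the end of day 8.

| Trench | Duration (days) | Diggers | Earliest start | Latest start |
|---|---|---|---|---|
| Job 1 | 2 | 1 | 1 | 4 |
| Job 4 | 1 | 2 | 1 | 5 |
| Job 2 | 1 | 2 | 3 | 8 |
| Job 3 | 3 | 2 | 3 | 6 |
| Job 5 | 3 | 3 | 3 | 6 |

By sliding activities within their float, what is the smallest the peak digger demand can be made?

Early-start (Job 1@1, Job 4@1, Job 2@3, Job 3@3, Job 5@3) gives peak 7: d1:3  d2:1  d3:7  d4:5  d5:5  d6:0  d7:0  d8:0.
Shift Job 5→6.
Schedule Job 1@1, Job 4@1, Job 2@3, Job 3@3, Job 5@6: d1:3  d2:1  d3:4  d4:2  d5:2  d6:3  d7:3  d8:3 — peak 4.

4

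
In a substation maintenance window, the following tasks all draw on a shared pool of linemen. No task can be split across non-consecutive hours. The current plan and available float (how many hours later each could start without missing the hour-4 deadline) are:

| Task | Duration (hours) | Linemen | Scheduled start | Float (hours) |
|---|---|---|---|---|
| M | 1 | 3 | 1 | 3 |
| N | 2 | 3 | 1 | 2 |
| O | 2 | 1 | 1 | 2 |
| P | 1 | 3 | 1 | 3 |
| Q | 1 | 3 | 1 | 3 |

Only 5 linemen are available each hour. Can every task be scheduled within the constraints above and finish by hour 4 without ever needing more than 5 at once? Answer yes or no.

no

The minimum achievable peak is 6; 5 < 6, so no feasible schedule stays within the cap.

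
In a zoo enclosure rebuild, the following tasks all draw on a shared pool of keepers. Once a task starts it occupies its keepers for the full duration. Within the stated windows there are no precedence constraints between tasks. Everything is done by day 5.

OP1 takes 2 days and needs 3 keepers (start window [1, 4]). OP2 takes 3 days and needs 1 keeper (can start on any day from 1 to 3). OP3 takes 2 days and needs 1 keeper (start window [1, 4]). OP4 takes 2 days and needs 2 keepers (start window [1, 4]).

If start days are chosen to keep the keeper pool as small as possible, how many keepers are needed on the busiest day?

4

Early-start (OP1@1, OP2@1, OP3@1, OP4@1) gives peak 7: d1:7  d2:7  d3:1  d4:0  d5:0.
Shift OP3→3, OP4→3.
Schedule OP1@1, OP2@1, OP3@3, OP4@3: d1:4  d2:4  d3:4  d4:3  d5:0 — peak 4.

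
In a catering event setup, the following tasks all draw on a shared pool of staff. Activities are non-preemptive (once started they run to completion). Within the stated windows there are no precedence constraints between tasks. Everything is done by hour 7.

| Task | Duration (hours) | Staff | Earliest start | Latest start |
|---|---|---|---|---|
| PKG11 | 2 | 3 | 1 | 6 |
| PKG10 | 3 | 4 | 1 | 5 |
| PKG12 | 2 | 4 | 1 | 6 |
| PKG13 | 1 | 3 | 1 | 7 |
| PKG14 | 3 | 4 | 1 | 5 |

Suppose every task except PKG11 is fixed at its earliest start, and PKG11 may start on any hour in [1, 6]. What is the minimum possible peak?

15

PKG11@1: h1:18  h2:15  h3:8  h4:0  h5:0  h6:0  h7:0 → peak 18
PKG11@2: h1:15  h2:15  h3:11  h4:0  h5:0  h6:0  h7:0 → peak 15
PKG11@3: h1:15  h2:12  h3:11  h4:3  h5:0  h6:0  h7:0 → peak 15
PKG11@4: h1:15  h2:12  h3:8  h4:3  h5:3  h6:0  h7:0 → peak 15
PKG11@5: h1:15  h2:12  h3:8  h4:0  h5:3  h6:3  h7:0 → peak 15
PKG11@6: h1:15  h2:12  h3:8  h4:0  h5:0  h6:3  h7:3 → peak 15
Best is PKG11@2, peak 15.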